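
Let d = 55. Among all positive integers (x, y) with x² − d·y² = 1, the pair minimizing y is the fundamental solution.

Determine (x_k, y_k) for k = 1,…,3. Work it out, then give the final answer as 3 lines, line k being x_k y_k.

89 12
15841 2136
2819609 380196

[7; 2,2,2,14] for √55; ℓ=4 ⇒ convergent index 3
k=0  a_k=7  p_k/q_k = 7/1
k=1  a_k=2  p_k/q_k = 15/2
k=2  a_k=2  p_k/q_k = 37/5
k=3  a_k=2  p_k/q_k = 89/12
→ (89, 12).  Check: 89²=7921, 55·12²=7920, difference 1.
n=2: (89,12)∘(89,12) = (89·89+55·12·12, 89·12+12·89) = (15841,2136)
n=3: (15841,2136)∘(89,12) = (89·15841+55·12·2136, 89·2136+12·15841) = (2819609,380196)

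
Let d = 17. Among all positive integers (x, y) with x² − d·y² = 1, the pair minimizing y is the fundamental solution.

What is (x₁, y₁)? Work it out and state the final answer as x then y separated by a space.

√17 → a₀=4, period (8); ℓ=1 odd so k=1
a_0=4:  p_0=4·1+0=4,  q_0=4·0+1=1
a_1=8:  p_1=8·4+1=33,  q_1=8·1+0=8
→ (33, 8).  Check: 33²=1089, 17·8²=1088, difference 1.

33 8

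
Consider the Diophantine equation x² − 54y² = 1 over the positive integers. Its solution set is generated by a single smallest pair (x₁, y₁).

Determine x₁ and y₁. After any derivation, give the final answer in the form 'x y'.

485 66

√54 → a₀=7, period (2,1,6,1,2,14); ℓ=6 even so k=5
a_0=7:  p_0=7·1+0=7,  q_0=7·0+1=1
a_1=2:  p_1=2·7+1=15,  q_1=2·1+0=2
a_2=1:  p_2=1·15+7=22,  q_2=1·2+1=3
…
a_4=1:  p_4=1·147+22=169,  q_4=1·20+3=23
a_5=2:  p_5=2·169+147=485,  q_5=2·23+20=66
fundamental: x₁=485, y₁=66  (since 235225 − 54·4356 = 1)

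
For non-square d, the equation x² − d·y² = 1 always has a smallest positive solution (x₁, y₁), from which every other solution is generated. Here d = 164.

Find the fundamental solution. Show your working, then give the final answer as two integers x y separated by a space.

√164 → a₀=12, period (1,4,6,4,1,24); ℓ=6 even so k=5
k=0  a_k=12  p_k/q_k = 12/1
…
k=3  a_k=6  p_k/q_k = 397/31
k=4  a_k=4  p_k/q_k = 1652/129
k=5  a_k=1  p_k/q_k = 2049/160
→ (2049, 160).  Check: 2049²=4198401, 164·160²=4198400, difference 1.

2049 160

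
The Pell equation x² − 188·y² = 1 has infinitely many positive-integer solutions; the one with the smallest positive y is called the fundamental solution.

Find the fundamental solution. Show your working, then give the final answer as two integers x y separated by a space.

d=188: √d = [13; 1,2,2,6,2,2,1,26] (ℓ=8, even), read p_7/q_7
a_0=13:  p_0=13·1+0=13,  q_0=13·0+1=1
…
a_2=2:  p_2=2·14+13=41,  q_2=2·1+1=3
…
a_6=2:  p_6=2·1330+617=3277,  q_6=2·97+45=239
a_7=1:  p_7=1·3277+1330=4607,  q_7=1·239+97=336
fundamental: x₁=4607, y₁=336  (since 21224449 − 188·112896 = 1)

4607 336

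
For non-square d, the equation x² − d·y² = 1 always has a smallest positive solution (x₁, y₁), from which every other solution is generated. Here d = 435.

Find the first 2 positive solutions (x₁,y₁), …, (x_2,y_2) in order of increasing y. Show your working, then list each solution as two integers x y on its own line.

146 7
42631 2044

√435 → a₀=20, period (1,5,1,40); ℓ=4 even so k=3
i=0: a=20 ⇒ p=20, q=1
i=1: a=1 ⇒ p=21, q=1
i=2: a=5 ⇒ p=125, q=6
i=3: a=1 ⇒ p=146, q=7
→ (146, 7).  Check: 146²=21316, 435·7²=21315, difference 1.
k=2:  x_2 = 146·146+435·7·7 = 42631,  y_2 = 146·7+7·146 = 2044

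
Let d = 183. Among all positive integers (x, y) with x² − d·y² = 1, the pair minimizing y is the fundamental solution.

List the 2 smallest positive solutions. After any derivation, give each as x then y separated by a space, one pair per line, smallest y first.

[13; 1,1,8,1,1,26] for √183; ℓ=6 ⇒ convergent index 5
step 0: (13, 1)  from 13·(1,0) + (0,1)
step 1: (14, 1)  from 1·(13,1) + (1,0)
step 2: (27, 2)  from 1·(14,1) + (13,1)
…
step 4: (257, 19)  from 1·(230,17) + (27,2)
step 5: (487, 36)  from 1·(257,19) + (230,17)
fundamental: x₁=487, y₁=36  (since 237169 − 183·1296 = 1)
(x_2, y_2) = (487·487 + 183·36·36, 487·36 + 36·487) = (474337, 35064)

487 36
474337 35064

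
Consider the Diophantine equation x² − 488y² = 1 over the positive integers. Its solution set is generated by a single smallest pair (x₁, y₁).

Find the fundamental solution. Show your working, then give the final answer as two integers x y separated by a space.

243 11

d=488: √d = [22; 11,44] (ℓ=2, even), read p_1/q_1
a_0=22:  p_0=22·1+0=22,  q_0=22·0+1=1
a_1=11:  p_1=11·22+1=243,  q_1=11·1+0=11
fundamental: x₁=243, y₁=11  (since 59049 − 488·121 = 1)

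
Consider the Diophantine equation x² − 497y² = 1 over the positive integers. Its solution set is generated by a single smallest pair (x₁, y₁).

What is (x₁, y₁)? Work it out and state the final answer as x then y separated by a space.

√497 → a₀=22, period (3,2,2,5,6,5,2,2,3,44); ℓ=10 even so k=9
step 0: (22, 1)  from 22·(1,0) + (0,1)
…
step 3: (379, 17)  from 2·(156,7) + (67,3)
step 4: (2051, 92)  from 5·(379,17) + (156,7)
step 5: (12685, 569)  from 6·(2051,92) + (379,17)
step 6: (65476, 2937)  from 5·(12685,569) + (2051,92)
…
step 8: (352750, 15823)  from 2·(143637,6443) + (65476,2937)
step 9: (1201887, 53912)  from 3·(352750,15823) + (143637,6443)
→ (1201887, 53912).  Check: 1201887²=1444532360769, 497·53912²=1444532360768, difference 1.

1201887 53912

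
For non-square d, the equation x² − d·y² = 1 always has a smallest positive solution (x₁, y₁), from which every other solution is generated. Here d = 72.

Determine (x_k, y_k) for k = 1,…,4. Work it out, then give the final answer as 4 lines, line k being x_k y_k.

[8; 2,16] for √72; ℓ=2 ⇒ convergent index 1
i=0: a=8 ⇒ p=8, q=1
i=1: a=2 ⇒ p=17, q=2
fundamental: x₁=17, y₁=2  (since 289 − 72·4 = 1)
k=2:  x_2 = 17·17+72·2·2 = 577,  y_2 = 17·2+2·17 = 68
k=3:  x_3 = 17·577+72·2·68 = 19601,  y_3 = 17·68+2·577 = 2310
k=4:  x_4 = 17·19601+72·2·2310 = 665857,  y_4 = 17·2310+2·19601 = 78472

17 2
577 68
19601 2310
665857 78472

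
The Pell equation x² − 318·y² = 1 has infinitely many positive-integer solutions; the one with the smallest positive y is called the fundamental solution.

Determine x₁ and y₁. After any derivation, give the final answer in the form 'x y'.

√318 → a₀=17, period (1,4,1,34); ℓ=4 even so k=3
a_0=17:  p_0=17·1+0=17,  q_0=17·0+1=1
a_1=1:  p_1=1·17+1=18,  q_1=1·1+0=1
a_2=4:  p_2=4·18+17=89,  q_2=4·1+1=5
a_3=1:  p_3=1·89+18=107,  q_3=1·5+1=6
→ (107, 6).  Check: 107²=11449, 318·6²=11448, difference 1.

107 6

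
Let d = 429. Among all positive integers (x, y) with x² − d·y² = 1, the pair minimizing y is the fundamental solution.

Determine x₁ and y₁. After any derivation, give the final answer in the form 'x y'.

1524095 73584

√429 → a₀=20, period (1,2,2,9,1,12,1,9,2,2,1,40); ℓ=12 even so k=11
i=0: a=20 ⇒ p=20, q=1
…
i=3: a=2 ⇒ p=145, q=7
i=4: a=9 ⇒ p=1367, q=66
…
i=6: a=12 ⇒ p=19511, q=942
…
i=8: a=9 ⇒ p=208718, q=10077
…
i=10: a=2 ⇒ p=1085636, q=52415
i=11: a=1 ⇒ p=1524095, q=73584
→ (1524095, 73584).  Check: 1524095²=2322865569025, 429·73584²=2322865569024, difference 1.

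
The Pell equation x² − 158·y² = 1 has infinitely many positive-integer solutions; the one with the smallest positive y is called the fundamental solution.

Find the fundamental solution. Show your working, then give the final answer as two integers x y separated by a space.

7743 616

d=158: √d = [12; 1,1,3,12,3,1,1,24] (ℓ=8, even), read p_7/q_7
step 0: (12, 1)  from 12·(1,0) + (0,1)
…
step 6: (4412, 351)  from 1·(3331,265) + (1081,86)
step 7: (7743, 616)  from 1·(4412,351) + (3331,265)
(x₁, y₁) = (7743, 616);  7743² − 158·616² = 1 ✓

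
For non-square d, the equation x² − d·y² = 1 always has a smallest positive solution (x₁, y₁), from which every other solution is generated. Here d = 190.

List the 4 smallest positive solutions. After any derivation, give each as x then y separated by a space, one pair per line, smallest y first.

d=190: √d = [13; 1,3,1,1,1,…,3,1,26] (ℓ=14, even), read p_13/q_13
i=0: a=13 ⇒ p=13, q=1
…
i=5: a=1 ⇒ p=193, q=14
…
i=7: a=2 ⇒ p=1213, q=88
i=8: a=2 ⇒ p=2936, q=213
i=9: a=1 ⇒ p=4149, q=301
i=10: a=1 ⇒ p=7085, q=514
…
i=12: a=3 ⇒ p=40787, q=2959
i=13: a=1 ⇒ p=52021, q=3774
→ (52021, 3774).  Check: 52021²=2706184441, 190·3774²=2706184440, difference 1.
(x_2, y_2) = (52021·52021 + 190·3774·3774, 52021·3774 + 3774·52021) = (5412368881, 392654508)
(x_3, y_3) = (52021·5412368881 + 190·3774·392654508, 52021·392654508 + 3774·5412368881) = (563113683064981, 40852560317562)
(x_4, y_4) = (52021·563113683064981 + 190·3774·40852560317562, 52021·40852560317562 + 3774·563113683064981) = (58587473808034384321, 4250382080167131096)

52021 3774
5412368881 392654508
563113683064981 40852560317562
58587473808034384321 4250382080167131096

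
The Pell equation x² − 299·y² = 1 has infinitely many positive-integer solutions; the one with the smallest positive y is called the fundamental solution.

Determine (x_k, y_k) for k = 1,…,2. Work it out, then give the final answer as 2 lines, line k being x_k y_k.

415 24
344449 19920

√299 = [17; 3,2,3,34, …], period ℓ=4 (even) → k=3
i=0: a=17 ⇒ p=17, q=1
i=1: a=3 ⇒ p=52, q=3
i=2: a=2 ⇒ p=121, q=7
i=3: a=3 ⇒ p=415, q=24
(x₁, y₁) = (415, 24);  415² − 299·24² = 1 ✓
(415+24√299)^2 = 344449 + 19920√299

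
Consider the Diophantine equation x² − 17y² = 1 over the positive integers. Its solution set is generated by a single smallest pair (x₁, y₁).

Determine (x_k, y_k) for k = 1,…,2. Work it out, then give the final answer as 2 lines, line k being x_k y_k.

33 8
2177 528

√17 → a₀=4, period (8); ℓ=1 odd so k=1
a_0=4:  p_0=4·1+0=4,  q_0=4·0+1=1
a_1=8:  p_1=8·4+1=33,  q_1=8·1+0=8
(x₁, y₁) = (33, 8);  33² − 17·8² = 1 ✓
(x_2, y_2) = (33·33 + 17·8·8, 33·8 + 8·33) = (2177, 528)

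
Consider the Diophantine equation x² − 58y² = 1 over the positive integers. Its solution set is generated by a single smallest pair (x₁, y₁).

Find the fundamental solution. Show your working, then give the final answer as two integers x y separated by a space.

√58 → a₀=7, period (1,1,1,1,1,1,14); ℓ=7 odd so k=13
step 0: (7, 1)  from 7·(1,0) + (0,1)
…
step 3: (23, 3)  from 1·(15,2) + (8,1)
…
step 5: (61, 8)  from 1·(38,5) + (23,3)
step 6: (99, 13)  from 1·(61,8) + (38,5)
…
step 10: (4539, 596)  from 1·(2993,393) + (1546,203)
step 11: (7532, 989)  from 1·(4539,596) + (2993,393)
step 12: (12071, 1585)  from 1·(7532,989) + (4539,596)
step 13: (19603, 2574)  from 1·(12071,1585) + (7532,989)
→ (19603, 2574).  Check: 19603²=384277609, 58·2574²=384277608, difference 1.

19603 2574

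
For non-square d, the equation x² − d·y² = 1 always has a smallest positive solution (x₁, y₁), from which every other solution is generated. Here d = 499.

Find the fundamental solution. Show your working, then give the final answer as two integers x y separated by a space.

√499 → a₀=22, period (2,1,21,1,2,44); ℓ=6 even so k=5
k=0  a_k=22  p_k/q_k = 22/1
…
k=3  a_k=21  p_k/q_k = 1452/65
k=4  a_k=1  p_k/q_k = 1519/68
k=5  a_k=2  p_k/q_k = 4490/201
→ (4490, 201).  Check: 4490²=20160100, 499·201²=20160099, difference 1.

4490 201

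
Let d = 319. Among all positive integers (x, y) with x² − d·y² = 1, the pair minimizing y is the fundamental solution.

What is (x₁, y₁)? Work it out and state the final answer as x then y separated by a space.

√319 = [17; 1,6,5,1,4,…,6,1,34, …], period ℓ=14 (even) → k=13
k=0  a_k=17  p_k/q_k = 17/1
k=1  a_k=1  p_k/q_k = 18/1
k=2  a_k=6  p_k/q_k = 125/7
k=3  a_k=5  p_k/q_k = 643/36
k=4  a_k=1  p_k/q_k = 768/43
k=5  a_k=4  p_k/q_k = 3715/208
…
k=7  a_k=1  p_k/q_k = 15628/875
k=8  a_k=3  p_k/q_k = 58797/3292
…
k=11  a_k=5  p_k/q_k = 1798881/100718
k=12  a_k=6  p_k/q_k = 11102899/621643
k=13  a_k=1  p_k/q_k = 12901780/722361
(x₁, y₁) = (12901780, 722361);  12901780² − 319·722361² = 1 ✓

12901780 722361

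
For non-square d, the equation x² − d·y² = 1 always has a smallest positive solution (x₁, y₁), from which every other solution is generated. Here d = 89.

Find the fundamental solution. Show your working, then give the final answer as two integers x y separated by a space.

√89 → a₀=9, period (2,3,3,2,18); ℓ=5 odd so k=9
i=0: a=9 ⇒ p=9, q=1
i=1: a=2 ⇒ p=19, q=2
i=2: a=3 ⇒ p=66, q=7
…
i=4: a=2 ⇒ p=500, q=53
i=5: a=18 ⇒ p=9217, q=977
i=6: a=2 ⇒ p=18934, q=2007
i=7: a=3 ⇒ p=66019, q=6998
i=8: a=3 ⇒ p=216991, q=23001
i=9: a=2 ⇒ p=500001, q=53000
fundamental: x₁=500001, y₁=53000  (since 250001000001 − 89·2809000000 = 1)

500001 53000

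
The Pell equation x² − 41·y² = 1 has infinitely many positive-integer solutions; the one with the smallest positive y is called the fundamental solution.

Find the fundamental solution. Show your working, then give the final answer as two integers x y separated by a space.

d=41: √d = [6; 2,2,12] (ℓ=3, odd), read p_5/q_5
i=0: a=6 ⇒ p=6, q=1
…
i=2: a=2 ⇒ p=32, q=5
…
i=4: a=2 ⇒ p=826, q=129
i=5: a=2 ⇒ p=2049, q=320
→ (2049, 320).  Check: 2049²=4198401, 41·320²=4198400, difference 1.

2049 320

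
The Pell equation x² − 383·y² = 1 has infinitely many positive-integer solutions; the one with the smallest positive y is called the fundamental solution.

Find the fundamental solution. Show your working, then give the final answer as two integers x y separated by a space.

√383 = [19; 1,1,3,19,3,1,1,38, …], period ℓ=8 (even) → k=7
step 0: (19, 1)  from 19·(1,0) + (0,1)
…
step 2: (39, 2)  from 1·(20,1) + (19,1)
…
step 5: (8063, 412)  from 3·(2642,135) + (137,7)
step 6: (10705, 547)  from 1·(8063,412) + (2642,135)
step 7: (18768, 959)  from 1·(10705,547) + (8063,412)
fundamental: x₁=18768, y₁=959  (since 352237824 − 383·919681 = 1)

18768 959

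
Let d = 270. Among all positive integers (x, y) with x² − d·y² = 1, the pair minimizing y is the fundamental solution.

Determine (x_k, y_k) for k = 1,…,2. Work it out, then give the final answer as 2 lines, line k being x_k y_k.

5291 322
55989361 3407404

√270 → a₀=16, period (2,3,6,3,2,32); ℓ=6 even so k=5
a_0=16:  p_0=16·1+0=16,  q_0=16·0+1=1
a_1=2:  p_1=2·16+1=33,  q_1=2·1+0=2
…
a_3=6:  p_3=6·115+33=723,  q_3=6·7+2=44
a_4=3:  p_4=3·723+115=2284,  q_4=3·44+7=139
a_5=2:  p_5=2·2284+723=5291,  q_5=2·139+44=322
→ (5291, 322).  Check: 5291²=27994681, 270·322²=27994680, difference 1.
k=2:  x_2 = 5291·5291+270·322·322 = 55989361,  y_2 = 5291·322+322·5291 = 3407404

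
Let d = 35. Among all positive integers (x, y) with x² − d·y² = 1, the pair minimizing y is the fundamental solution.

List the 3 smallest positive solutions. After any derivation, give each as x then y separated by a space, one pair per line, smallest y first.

[5; 1,10] for √35; ℓ=2 ⇒ convergent index 1
step 0: (5, 1)  from 5·(1,0) + (0,1)
step 1: (6, 1)  from 1·(5,1) + (1,0)
(x₁, y₁) = (6, 1);  6² − 35·1² = 1 ✓
(6+1√35)^2 = 71 + 12√35
(6+1√35)^3 = 846 + 143√35

6 1
71 12
846 143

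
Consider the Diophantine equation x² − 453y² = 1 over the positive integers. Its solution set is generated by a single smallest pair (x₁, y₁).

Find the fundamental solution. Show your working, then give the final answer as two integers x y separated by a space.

1653751 77700

d=453: √d = [21; 3,1,1,10,14,10,1,1,3,42] (ℓ=10, even), read p_9/q_9
step 0: (21, 1)  from 21·(1,0) + (0,1)
step 1: (64, 3)  from 3·(21,1) + (1,0)
…
step 3: (149, 7)  from 1·(85,4) + (64,3)
step 4: (1575, 74)  from 10·(149,7) + (85,4)
step 5: (22199, 1043)  from 14·(1575,74) + (149,7)
…
step 7: (245764, 11547)  from 1·(223565,10504) + (22199,1043)
step 8: (469329, 22051)  from 1·(245764,11547) + (223565,10504)
step 9: (1653751, 77700)  from 3·(469329,22051) + (245764,11547)
→ (1653751, 77700).  Check: 1653751²=2734892370001, 453·77700²=2734892370000, difference 1.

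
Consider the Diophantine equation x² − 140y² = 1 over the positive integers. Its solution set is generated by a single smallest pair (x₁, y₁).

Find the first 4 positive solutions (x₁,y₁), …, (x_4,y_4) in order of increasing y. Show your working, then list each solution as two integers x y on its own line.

√140 → a₀=11, period (1,4,1,22); ℓ=4 even so k=3
a_0=11:  p_0=11·1+0=11,  q_0=11·0+1=1
a_1=1:  p_1=1·11+1=12,  q_1=1·1+0=1
a_2=4:  p_2=4·12+11=59,  q_2=4·1+1=5
a_3=1:  p_3=1·59+12=71,  q_3=1·5+1=6
→ (71, 6).  Check: 71²=5041, 140·6²=5040, difference 1.
k=2:  x_2 = 71·71+140·6·6 = 10081,  y_2 = 71·6+6·71 = 852
k=3:  x_3 = 71·10081+140·6·852 = 1431431,  y_3 = 71·852+6·10081 = 120978
k=4:  x_4 = 71·1431431+140·6·120978 = 203253121,  y_4 = 71·120978+6·1431431 = 17178024

71 6
10081 852
1431431 120978
203253121 17178024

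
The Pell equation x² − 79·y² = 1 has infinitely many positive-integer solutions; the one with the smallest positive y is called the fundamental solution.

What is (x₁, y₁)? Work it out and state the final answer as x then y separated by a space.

[8; 1,7,1,16] for √79; ℓ=4 ⇒ convergent index 3
step 0: (8, 1)  from 8·(1,0) + (0,1)
…
step 2: (71, 8)  from 7·(9,1) + (8,1)
step 3: (80, 9)  from 1·(71,8) + (9,1)
(x₁, y₁) = (80, 9);  80² − 79·9² = 1 ✓

80 9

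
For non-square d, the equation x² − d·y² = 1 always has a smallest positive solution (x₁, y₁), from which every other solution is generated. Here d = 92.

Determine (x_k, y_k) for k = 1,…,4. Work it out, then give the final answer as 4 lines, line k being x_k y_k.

1151 120
2649601 276240
6099380351 635904360
14040770918401 1463851560480

√92 = [9; 1,1,2,4,2,1,1,18, …], period ℓ=8 (even) → k=7
k=0  a_k=9  p_k/q_k = 9/1
k=1  a_k=1  p_k/q_k = 10/1
…
k=3  a_k=2  p_k/q_k = 48/5
…
k=6  a_k=1  p_k/q_k = 681/71
k=7  a_k=1  p_k/q_k = 1151/120
→ (1151, 120).  Check: 1151²=1324801, 92·120²=1324800, difference 1.
(1151+120√92)^2 = 2649601 + 276240√92
(1151+120√92)^3 = 6099380351 + 635904360√92
(1151+120√92)^4 = 14040770918401 + 1463851560480√92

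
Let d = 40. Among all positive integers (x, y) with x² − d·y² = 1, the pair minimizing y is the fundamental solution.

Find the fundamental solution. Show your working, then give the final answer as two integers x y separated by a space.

19 3

d=40: √d = [6; 3,12] (ℓ=2, even), read p_1/q_1
i=0: a=6 ⇒ p=6, q=1
i=1: a=3 ⇒ p=19, q=3
fundamental: x₁=19, y₁=3  (since 361 − 40·9 = 1)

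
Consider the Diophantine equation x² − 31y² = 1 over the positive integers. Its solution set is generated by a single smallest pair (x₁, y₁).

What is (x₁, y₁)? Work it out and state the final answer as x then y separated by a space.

√31 → a₀=5, period (1,1,3,5,3,1,1,10); ℓ=8 even so k=7
a_0=5:  p_0=5·1+0=5,  q_0=5·0+1=1
…
a_2=1:  p_2=1·6+5=11,  q_2=1·1+1=2
a_3=3:  p_3=3·11+6=39,  q_3=3·2+1=7
…
a_6=1:  p_6=1·657+206=863,  q_6=1·118+37=155
a_7=1:  p_7=1·863+657=1520,  q_7=1·155+118=273
fundamental: x₁=1520, y₁=273  (since 2310400 − 31·74529 = 1)

1520 273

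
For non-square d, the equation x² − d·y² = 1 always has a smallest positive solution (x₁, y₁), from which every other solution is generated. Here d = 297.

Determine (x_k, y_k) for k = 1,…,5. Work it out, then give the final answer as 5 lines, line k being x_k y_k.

d=297: √d = [17; 4,3,1,1,2,1,1,3,4,34] (ℓ=10, even), read p_9/q_9
i=0: a=17 ⇒ p=17, q=1
…
i=4: a=1 ⇒ p=517, q=30
…
i=8: a=3 ⇒ p=11357, q=659
i=9: a=4 ⇒ p=48599, q=2820
→ (48599, 2820).  Check: 48599²=2361862801, 297·2820²=2361862800, difference 1.
(48599+2820√297)^2 = 4723725601 + 274098360√297
(48599+2820√297)^3 = 459136680917399 + 26641812392460√297
(48599+2820√297)^4 = 44627167107085622401 + 2589530880648228720√297
(48599+2820√297)^5 = 4337671388015371645214999 + 251697222510604722734100√297

48599 2820
4723725601 274098360
459136680917399 26641812392460
44627167107085622401 2589530880648228720
4337671388015371645214999 251697222510604722734100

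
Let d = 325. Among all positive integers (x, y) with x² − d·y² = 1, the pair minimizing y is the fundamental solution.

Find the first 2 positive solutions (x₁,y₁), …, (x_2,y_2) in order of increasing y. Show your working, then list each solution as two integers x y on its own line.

649 36
842401 46728

√325 → a₀=18, period (36); ℓ=1 odd so k=1
step 0: (18, 1)  from 18·(1,0) + (0,1)
step 1: (649, 36)  from 36·(18,1) + (1,0)
fundamental: x₁=649, y₁=36  (since 421201 − 325·1296 = 1)
(649+36√325)^2 = 842401 + 46728√325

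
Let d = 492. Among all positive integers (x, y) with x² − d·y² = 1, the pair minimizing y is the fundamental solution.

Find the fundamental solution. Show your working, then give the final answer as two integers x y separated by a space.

d=492: √d = [22; 5,1,1,10,1,1,5,44] (ℓ=8, even), read p_7/q_7
k=0  a_k=22  p_k/q_k = 22/1
k=1  a_k=5  p_k/q_k = 111/5
k=2  a_k=1  p_k/q_k = 133/6
k=3  a_k=1  p_k/q_k = 244/11
…
k=5  a_k=1  p_k/q_k = 2817/127
k=6  a_k=1  p_k/q_k = 5390/243
k=7  a_k=5  p_k/q_k = 29767/1342
→ (29767, 1342).  Check: 29767²=886074289, 492·1342²=886074288, difference 1.

29767 1342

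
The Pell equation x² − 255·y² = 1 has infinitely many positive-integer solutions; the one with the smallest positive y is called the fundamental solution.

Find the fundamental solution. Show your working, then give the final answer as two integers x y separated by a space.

d=255: √d = [15; 1,30] (ℓ=2, even), read p_1/q_1
i=0: a=15 ⇒ p=15, q=1
i=1: a=1 ⇒ p=16, q=1
→ (16, 1).  Check: 16²=256, 255·1²=255, difference 1.

16 1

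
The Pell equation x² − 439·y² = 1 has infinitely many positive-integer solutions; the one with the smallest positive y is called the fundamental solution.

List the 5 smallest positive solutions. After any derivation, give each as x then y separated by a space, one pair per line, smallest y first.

440 21
387199 18480
340734680 16262379
299846131201 14310875040
263864254722200 12593553772821

√439 = [20; 1,19,1,40, …], period ℓ=4 (even) → k=3
i=0: a=20 ⇒ p=20, q=1
i=1: a=1 ⇒ p=21, q=1
i=2: a=19 ⇒ p=419, q=20
i=3: a=1 ⇒ p=440, q=21
fundamental: x₁=440, y₁=21  (since 193600 − 439·441 = 1)
n=2: (440,21)∘(440,21) = (440·440+439·21·21, 440·21+21·440) = (387199,18480)
n=3: (387199,18480)∘(440,21) = (440·387199+439·21·18480, 440·18480+21·387199) = (340734680,16262379)
n=4: (340734680,16262379)∘(440,21) = (440·340734680+439·21·16262379, 440·16262379+21·340734680) = (299846131201,14310875040)
n=5: (299846131201,14310875040)∘(440,21) = (440·299846131201+439·21·14310875040, 440·14310875040+21·299846131201) = (263864254722200,12593553772821)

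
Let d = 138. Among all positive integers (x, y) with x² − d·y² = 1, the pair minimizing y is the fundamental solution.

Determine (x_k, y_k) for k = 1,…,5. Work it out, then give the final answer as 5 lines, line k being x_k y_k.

d=138: √d = [11; 1,2,1,22] (ℓ=4, even), read p_3/q_3
a_0=11:  p_0=11·1+0=11,  q_0=11·0+1=1
a_1=1:  p_1=1·11+1=12,  q_1=1·1+0=1
a_2=2:  p_2=2·12+11=35,  q_2=2·1+1=3
a_3=1:  p_3=1·35+12=47,  q_3=1·3+1=4
fundamental: x₁=47, y₁=4  (since 2209 − 138·16 = 1)
k=2:  x_2 = 47·47+138·4·4 = 4417,  y_2 = 47·4+4·47 = 376
k=3:  x_3 = 47·4417+138·4·376 = 415151,  y_3 = 47·376+4·4417 = 35340
k=4:  x_4 = 47·415151+138·4·35340 = 39019777,  y_4 = 47·35340+4·415151 = 3321584
k=5:  x_5 = 47·39019777+138·4·3321584 = 3667443887,  y_5 = 47·3321584+4·39019777 = 312193556

47 4
4417 376
415151 35340
39019777 3321584
3667443887 312193556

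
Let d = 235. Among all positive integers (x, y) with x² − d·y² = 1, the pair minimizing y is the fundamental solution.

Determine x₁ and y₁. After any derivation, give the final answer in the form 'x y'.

46 3

√235 → a₀=15, period (3,30); ℓ=2 even so k=1
i=0: a=15 ⇒ p=15, q=1
i=1: a=3 ⇒ p=46, q=3
(x₁, y₁) = (46, 3);  46² − 235·3² = 1 ✓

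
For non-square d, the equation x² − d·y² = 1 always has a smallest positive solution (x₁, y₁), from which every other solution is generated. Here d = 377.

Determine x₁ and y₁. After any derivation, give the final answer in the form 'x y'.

233 12

d=377: √d = [19; 2,2,2,38] (ℓ=4, even), read p_3/q_3
i=0: a=19 ⇒ p=19, q=1
…
i=2: a=2 ⇒ p=97, q=5
i=3: a=2 ⇒ p=233, q=12
fundamental: x₁=233, y₁=12  (since 54289 − 377·144 = 1)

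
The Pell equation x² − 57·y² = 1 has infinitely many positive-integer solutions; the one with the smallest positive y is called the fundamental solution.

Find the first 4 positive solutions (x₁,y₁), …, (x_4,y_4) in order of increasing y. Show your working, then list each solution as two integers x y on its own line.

√57 → a₀=7, period (1,1,4,1,1,14); ℓ=6 even so k=5
k=0  a_k=7  p_k/q_k = 7/1
k=1  a_k=1  p_k/q_k = 8/1
k=2  a_k=1  p_k/q_k = 15/2
k=3  a_k=4  p_k/q_k = 68/9
k=4  a_k=1  p_k/q_k = 83/11
k=5  a_k=1  p_k/q_k = 151/20
→ (151, 20).  Check: 151²=22801, 57·20²=22800, difference 1.
n=2: (151,20)∘(151,20) = (151·151+57·20·20, 151·20+20·151) = (45601,6040)
n=3: (45601,6040)∘(151,20) = (151·45601+57·20·6040, 151·6040+20·45601) = (13771351,1824060)
n=4: (13771351,1824060)∘(151,20) = (151·13771351+57·20·1824060, 151·1824060+20·13771351) = (4158902401,550860080)

151 20
45601 6040
13771351 1824060
4158902401 550860080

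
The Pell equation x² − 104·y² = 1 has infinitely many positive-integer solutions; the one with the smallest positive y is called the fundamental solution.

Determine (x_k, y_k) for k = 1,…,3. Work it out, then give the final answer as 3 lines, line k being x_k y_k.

√104 = [10; 5,20, …], period ℓ=2 (even) → k=1
a_0=10:  p_0=10·1+0=10,  q_0=10·0+1=1
a_1=5:  p_1=5·10+1=51,  q_1=5·1+0=5
(x₁, y₁) = (51, 5);  51² − 104·5² = 1 ✓
(51+5√104)^2 = 5201 + 510√104
(51+5√104)^3 = 530451 + 52015√104

51 5
5201 510
530451 52015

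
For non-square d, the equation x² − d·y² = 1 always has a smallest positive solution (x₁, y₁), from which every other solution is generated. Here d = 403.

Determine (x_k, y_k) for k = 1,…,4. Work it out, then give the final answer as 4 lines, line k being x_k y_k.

√403 → a₀=20, period (13,2,1,3,1,3,1,2,13,40); ℓ=10 even so k=9
k=0  a_k=20  p_k/q_k = 20/1
k=1  a_k=13  p_k/q_k = 261/13
k=2  a_k=2  p_k/q_k = 542/27
…
k=6  a_k=3  p_k/q_k = 14213/708
…
k=8  a_k=2  p_k/q_k = 50147/2498
k=9  a_k=13  p_k/q_k = 669878/33369
(x₁, y₁) = (669878, 33369);  669878² − 403·33369² = 1 ✓
(x_2, y_2) = (669878·669878 + 403·33369·33369, 669878·33369 + 33369·669878) = (897473069767, 44706317964)
(x_3, y_3) = (669878·897473069767 + 403·33369·44706317964, 669878·44706317964 + 33369·897473069767) = (1202394930058086974, 59895557730143415)
(x_4, y_4) = (669878·1202394930058086974 + 403·33369·59895557730143415, 669878·59895557730143415 + 33369·1202394930058086974) = (1610915821914004898868577, 80245432842261314788776)

669878 33369
897473069767 44706317964
1202394930058086974 59895557730143415
1610915821914004898868577 80245432842261314788776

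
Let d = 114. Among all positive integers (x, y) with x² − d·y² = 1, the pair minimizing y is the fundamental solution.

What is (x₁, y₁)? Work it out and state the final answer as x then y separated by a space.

1025 96

√114 → a₀=10, period (1,2,10,2,1,20); ℓ=6 even so k=5
k=0  a_k=10  p_k/q_k = 10/1
…
k=2  a_k=2  p_k/q_k = 32/3
…
k=4  a_k=2  p_k/q_k = 694/65
k=5  a_k=1  p_k/q_k = 1025/96
fundamental: x₁=1025, y₁=96  (since 1050625 − 114·9216 = 1)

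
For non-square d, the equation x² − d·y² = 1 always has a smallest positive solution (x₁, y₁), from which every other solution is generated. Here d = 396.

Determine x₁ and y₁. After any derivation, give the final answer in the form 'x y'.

√396 → a₀=19, period (1,8,1,38); ℓ=4 even so k=3
step 0: (19, 1)  from 19·(1,0) + (0,1)
step 1: (20, 1)  from 1·(19,1) + (1,0)
step 2: (179, 9)  from 8·(20,1) + (19,1)
step 3: (199, 10)  from 1·(179,9) + (20,1)
→ (199, 10).  Check: 199²=39601, 396·10²=39600, difference 1.

199 10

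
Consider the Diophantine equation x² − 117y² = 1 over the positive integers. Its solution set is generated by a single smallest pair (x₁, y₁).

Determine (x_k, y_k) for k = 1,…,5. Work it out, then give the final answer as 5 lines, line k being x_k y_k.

649 60
842401 77880
1093435849 101088180
1419278889601 131212379760
1842222905266249 170313567840300

[10; 1,4,2,4,1,20] for √117; ℓ=6 ⇒ convergent index 5
i=0: a=10 ⇒ p=10, q=1
i=1: a=1 ⇒ p=11, q=1
…
i=3: a=2 ⇒ p=119, q=11
i=4: a=4 ⇒ p=530, q=49
i=5: a=1 ⇒ p=649, q=60
→ (649, 60).  Check: 649²=421201, 117·60²=421200, difference 1.
k=2:  x_2 = 649·649+117·60·60 = 842401,  y_2 = 649·60+60·649 = 77880
k=3:  x_3 = 649·842401+117·60·77880 = 1093435849,  y_3 = 649·77880+60·842401 = 101088180
k=4:  x_4 = 649·1093435849+117·60·101088180 = 1419278889601,  y_4 = 649·101088180+60·1093435849 = 131212379760
k=5:  x_5 = 649·1419278889601+117·60·131212379760 = 1842222905266249,  y_5 = 649·131212379760+60·1419278889601 = 170313567840300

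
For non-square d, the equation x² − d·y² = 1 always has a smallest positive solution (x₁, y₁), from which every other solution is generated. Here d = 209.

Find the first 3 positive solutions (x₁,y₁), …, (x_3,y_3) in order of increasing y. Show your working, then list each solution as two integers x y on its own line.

√209 = [14; 2,5,3,2,3,5,2,28, …], period ℓ=8 (even) → k=7
a_0=14:  p_0=14·1+0=14,  q_0=14·0+1=1
…
a_6=5:  p_6=5·4019+1171=21266,  q_6=5·278+81=1471
a_7=2:  p_7=2·21266+4019=46551,  q_7=2·1471+278=3220
(x₁, y₁) = (46551, 3220);  46551² − 209·3220² = 1 ✓
k=2:  x_2 = 46551·46551+209·3220·3220 = 4333991201,  y_2 = 46551·3220+3220·46551 = 299788440
k=3:  x_3 = 46551·4333991201+209·3220·299788440 = 403503248748951,  y_3 = 46551·299788440+3220·4333991201 = 27910903337660

46551 3220
4333991201 299788440
403503248748951 27910903337660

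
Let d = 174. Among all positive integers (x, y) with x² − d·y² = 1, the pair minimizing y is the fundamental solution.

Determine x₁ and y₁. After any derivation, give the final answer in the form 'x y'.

1451 110

√174 = [13; 5,4,5,26, …], period ℓ=4 (even) → k=3
k=0  a_k=13  p_k/q_k = 13/1
k=1  a_k=5  p_k/q_k = 66/5
k=2  a_k=4  p_k/q_k = 277/21
k=3  a_k=5  p_k/q_k = 1451/110
→ (1451, 110).  Check: 1451²=2105401, 174·110²=2105400, difference 1.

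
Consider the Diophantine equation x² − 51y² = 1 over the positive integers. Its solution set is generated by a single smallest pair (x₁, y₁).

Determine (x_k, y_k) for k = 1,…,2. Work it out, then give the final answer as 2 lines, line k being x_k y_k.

50 7
4999 700

√51 → a₀=7, period (7,14); ℓ=2 even so k=1
step 0: (7, 1)  from 7·(1,0) + (0,1)
step 1: (50, 7)  from 7·(7,1) + (1,0)
fundamental: x₁=50, y₁=7  (since 2500 − 51·49 = 1)
(50+7√51)^2 = 4999 + 700√51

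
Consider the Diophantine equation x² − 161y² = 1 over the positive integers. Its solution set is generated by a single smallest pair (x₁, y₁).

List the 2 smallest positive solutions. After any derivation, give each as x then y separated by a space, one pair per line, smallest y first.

11775 928
277301249 21854400

[12; 1,2,4,1,2,1,4,2,1,24] for √161; ℓ=10 ⇒ convergent index 9
a_0=12:  p_0=12·1+0=12,  q_0=12·0+1=1
…
a_2=2:  p_2=2·13+12=38,  q_2=2·1+1=3
a_3=4:  p_3=4·38+13=165,  q_3=4·3+1=13
a_4=1:  p_4=1·165+38=203,  q_4=1·13+3=16
a_5=2:  p_5=2·203+165=571,  q_5=2·16+13=45
…
a_8=2:  p_8=2·3667+774=8108,  q_8=2·289+61=639
a_9=1:  p_9=1·8108+3667=11775,  q_9=1·639+289=928
→ (11775, 928).  Check: 11775²=138650625, 161·928²=138650624, difference 1.
(x_2, y_2) = (11775·11775 + 161·928·928, 11775·928 + 928·11775) = (277301249, 21854400)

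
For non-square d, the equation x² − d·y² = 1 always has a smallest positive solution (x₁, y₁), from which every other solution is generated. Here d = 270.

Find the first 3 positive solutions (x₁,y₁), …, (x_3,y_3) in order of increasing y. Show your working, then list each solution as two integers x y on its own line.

√270 → a₀=16, period (2,3,6,3,2,32); ℓ=6 even so k=5
k=0  a_k=16  p_k/q_k = 16/1
…
k=3  a_k=6  p_k/q_k = 723/44
k=4  a_k=3  p_k/q_k = 2284/139
k=5  a_k=2  p_k/q_k = 5291/322
→ (5291, 322).  Check: 5291²=27994681, 270·322²=27994680, difference 1.
(5291+322√270)^2 = 55989361 + 3407404√270
(5291+322√270)^3 = 592479412811 + 36057148806√270

5291 322
55989361 3407404
592479412811 36057148806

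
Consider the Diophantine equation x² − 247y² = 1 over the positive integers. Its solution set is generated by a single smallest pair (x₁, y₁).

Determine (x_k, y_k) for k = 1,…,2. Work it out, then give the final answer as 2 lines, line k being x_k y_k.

85292 5427
14549450527 925759368

√247 = [15; 1,2,1,1,9,1,9,1,1,2,1,30, …], period ℓ=12 (even) → k=11
a_0=15:  p_0=15·1+0=15,  q_0=15·0+1=1
a_1=1:  p_1=1·15+1=16,  q_1=1·1+0=1
…
a_6=1:  p_6=1·1053+110=1163,  q_6=1·67+7=74
a_7=9:  p_7=9·1163+1053=11520,  q_7=9·74+67=733
…
a_9=1:  p_9=1·12683+11520=24203,  q_9=1·807+733=1540
a_10=2:  p_10=2·24203+12683=61089,  q_10=2·1540+807=3887
a_11=1:  p_11=1·61089+24203=85292,  q_11=1·3887+1540=5427
fundamental: x₁=85292, y₁=5427  (since 7274725264 − 247·29452329 = 1)
(x_2, y_2) = (85292·85292 + 247·5427·5427, 85292·5427 + 5427·85292) = (14549450527, 925759368)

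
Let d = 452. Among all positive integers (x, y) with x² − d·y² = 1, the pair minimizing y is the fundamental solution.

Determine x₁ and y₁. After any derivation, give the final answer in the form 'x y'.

1204353 56648

√452 → a₀=21, period (3,1,5,3,10,3,5,1,3,42); ℓ=10 even so k=9
a_0=21:  p_0=21·1+0=21,  q_0=21·0+1=1
a_1=3:  p_1=3·21+1=64,  q_1=3·1+0=3
…
a_5=10:  p_5=10·1552+489=16009,  q_5=10·73+23=753
…
a_7=5:  p_7=5·49579+16009=263904,  q_7=5·2332+753=12413
a_8=1:  p_8=1·263904+49579=313483,  q_8=1·12413+2332=14745
a_9=3:  p_9=3·313483+263904=1204353,  q_9=3·14745+12413=56648
(x₁, y₁) = (1204353, 56648);  1204353² − 452·56648² = 1 ✓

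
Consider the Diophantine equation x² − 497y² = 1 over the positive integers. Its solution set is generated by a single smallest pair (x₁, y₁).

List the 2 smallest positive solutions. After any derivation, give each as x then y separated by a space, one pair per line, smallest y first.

[22; 3,2,2,5,6,5,2,2,3,44] for √497; ℓ=10 ⇒ convergent index 9
step 0: (22, 1)  from 22·(1,0) + (0,1)
…
step 2: (156, 7)  from 2·(67,3) + (22,1)
…
step 5: (12685, 569)  from 6·(2051,92) + (379,17)
…
step 7: (143637, 6443)  from 2·(65476,2937) + (12685,569)
step 8: (352750, 15823)  from 2·(143637,6443) + (65476,2937)
step 9: (1201887, 53912)  from 3·(352750,15823) + (143637,6443)
→ (1201887, 53912).  Check: 1201887²=1444532360769, 497·53912²=1444532360768, difference 1.
(1201887+53912√497)^2 = 2889064721537 + 129592263888√497

1201887 53912
2889064721537 129592263888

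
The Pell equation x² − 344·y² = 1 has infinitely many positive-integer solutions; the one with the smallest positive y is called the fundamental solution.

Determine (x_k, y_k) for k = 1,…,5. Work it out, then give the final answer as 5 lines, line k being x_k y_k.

10405 561
216528049 11674410
4505948689285 242944471539
93768792007492801 5055674441052180
1951328557169976499525 105208584875351394261

[18; 1,1,4,1,3,1,4,1,1,36] for √344; ℓ=10 ⇒ convergent index 9
step 0: (18, 1)  from 18·(1,0) + (0,1)
step 1: (19, 1)  from 1·(18,1) + (1,0)
step 2: (37, 2)  from 1·(19,1) + (18,1)
…
step 4: (204, 11)  from 1·(167,9) + (37,2)
step 5: (779, 42)  from 3·(204,11) + (167,9)
step 6: (983, 53)  from 1·(779,42) + (204,11)
…
step 8: (5694, 307)  from 1·(4711,254) + (983,53)
step 9: (10405, 561)  from 1·(5694,307) + (4711,254)
fundamental: x₁=10405, y₁=561  (since 108264025 − 344·314721 = 1)
k=2:  x_2 = 10405·10405+344·561·561 = 216528049,  y_2 = 10405·561+561·10405 = 11674410
k=3:  x_3 = 10405·216528049+344·561·11674410 = 4505948689285,  y_3 = 10405·11674410+561·216528049 = 242944471539
k=4:  x_4 = 10405·4505948689285+344·561·242944471539 = 93768792007492801,  y_4 = 10405·242944471539+561·4505948689285 = 5055674441052180
k=5:  x_5 = 10405·93768792007492801+344·561·5055674441052180 = 1951328557169976499525,  y_5 = 10405·5055674441052180+561·93768792007492801 = 105208584875351394261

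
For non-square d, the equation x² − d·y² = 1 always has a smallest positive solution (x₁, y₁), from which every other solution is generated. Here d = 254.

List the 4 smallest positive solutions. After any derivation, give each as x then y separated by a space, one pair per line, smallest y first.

√254 → a₀=15, period (1,14,1,30); ℓ=4 even so k=3
i=0: a=15 ⇒ p=15, q=1
i=1: a=1 ⇒ p=16, q=1
i=2: a=14 ⇒ p=239, q=15
i=3: a=1 ⇒ p=255, q=16
→ (255, 16).  Check: 255²=65025, 254·16²=65024, difference 1.
(255+16√254)^2 = 130049 + 8160√254
(255+16√254)^3 = 66324735 + 4161584√254
(255+16√254)^4 = 33825484801 + 2122399680√254

255 16
130049 8160
66324735 4161584
33825484801 2122399680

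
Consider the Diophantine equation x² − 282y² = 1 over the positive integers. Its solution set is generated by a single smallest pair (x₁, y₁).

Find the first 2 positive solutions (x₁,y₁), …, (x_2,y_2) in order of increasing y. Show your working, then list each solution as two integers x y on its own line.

2351 140
11054401 658280

d=282: √d = [16; 1,3,1,4,1,3,1,32] (ℓ=8, even), read p_7/q_7
i=0: a=16 ⇒ p=16, q=1
i=1: a=1 ⇒ p=17, q=1
i=2: a=3 ⇒ p=67, q=4
i=3: a=1 ⇒ p=84, q=5
i=4: a=4 ⇒ p=403, q=24
i=5: a=1 ⇒ p=487, q=29
i=6: a=3 ⇒ p=1864, q=111
i=7: a=1 ⇒ p=2351, q=140
→ (2351, 140).  Check: 2351²=5527201, 282·140²=5527200, difference 1.
(x_2, y_2) = (2351·2351 + 282·140·140, 2351·140 + 140·2351) = (11054401, 658280)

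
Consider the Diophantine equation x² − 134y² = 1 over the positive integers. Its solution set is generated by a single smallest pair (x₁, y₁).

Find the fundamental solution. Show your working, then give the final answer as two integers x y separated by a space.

[11; 1,1,2,1,3,…,1,1,22] for √134; ℓ=14 ⇒ convergent index 13
step 0: (11, 1)  from 11·(1,0) + (0,1)
…
step 2: (23, 2)  from 1·(12,1) + (11,1)
…
step 5: (301, 26)  from 3·(81,7) + (58,5)
…
step 8: (4503, 389)  from 1·(4121,356) + (382,33)
step 9: (17630, 1523)  from 3·(4503,389) + (4121,356)
…
step 11: (61896, 5347)  from 2·(22133,1912) + (17630,1523)
step 12: (84029, 7259)  from 1·(61896,5347) + (22133,1912)
step 13: (145925, 12606)  from 1·(84029,7259) + (61896,5347)
(x₁, y₁) = (145925, 12606);  145925² − 134·12606² = 1 ✓

145925 12606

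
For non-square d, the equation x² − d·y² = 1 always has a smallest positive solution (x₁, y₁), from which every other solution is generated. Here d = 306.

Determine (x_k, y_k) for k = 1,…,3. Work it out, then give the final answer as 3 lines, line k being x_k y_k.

35 2
2449 140
171395 9798

√306 → a₀=17, period (2,34); ℓ=2 even so k=1
i=0: a=17 ⇒ p=17, q=1
i=1: a=2 ⇒ p=35, q=2
fundamental: x₁=35, y₁=2  (since 1225 − 306·4 = 1)
(x_2, y_2) = (35·35 + 306·2·2, 35·2 + 2·35) = (2449, 140)
(x_3, y_3) = (35·2449 + 306·2·140, 35·140 + 2·2449) = (171395, 9798)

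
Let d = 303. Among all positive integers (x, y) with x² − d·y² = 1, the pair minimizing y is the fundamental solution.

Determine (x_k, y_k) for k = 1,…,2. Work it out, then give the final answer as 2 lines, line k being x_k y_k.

d=303: √d = [17; 2,2,5,2,2,34] (ℓ=6, even), read p_5/q_5
i=0: a=17 ⇒ p=17, q=1
i=1: a=2 ⇒ p=35, q=2
i=2: a=2 ⇒ p=87, q=5
…
i=4: a=2 ⇒ p=1027, q=59
i=5: a=2 ⇒ p=2524, q=145
→ (2524, 145).  Check: 2524²=6370576, 303·145²=6370575, difference 1.
(x_2, y_2) = (2524·2524 + 303·145·145, 2524·145 + 145·2524) = (12741151, 731960)

2524 145
12741151 731960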